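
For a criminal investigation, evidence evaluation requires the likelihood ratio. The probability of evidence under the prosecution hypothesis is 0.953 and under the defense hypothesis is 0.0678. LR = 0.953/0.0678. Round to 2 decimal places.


Likelihood ratio calculation:
LR = P(E|Hp) / P(E|Hd)
LR = 0.953 / 0.0678
LR = 14.06

14.06


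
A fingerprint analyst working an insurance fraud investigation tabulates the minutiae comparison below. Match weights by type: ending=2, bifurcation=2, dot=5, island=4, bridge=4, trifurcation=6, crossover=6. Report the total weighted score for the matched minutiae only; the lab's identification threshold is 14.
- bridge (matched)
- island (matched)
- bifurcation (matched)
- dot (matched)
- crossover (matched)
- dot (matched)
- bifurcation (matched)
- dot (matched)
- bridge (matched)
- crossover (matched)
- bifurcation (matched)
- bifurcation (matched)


Weighted minutiae match score:
  bridge: matched, +4 (running total 4)
  island: matched, +4 (running total 8)
  bifurcation: matched, +2 (running total 10)
  dot: matched, +5 (running total 15)
  crossover: matched, +6 (running total 21)
  dot: matched, +5 (running total 26)
  bifurcation: matched, +2 (running total 28)
  dot: matched, +5 (running total 33)
  bridge: matched, +4 (running total 37)
  crossover: matched, +6 (running total 43)
  bifurcation: matched, +2 (running total 45)
  bifurcation: matched, +2 (running total 47)
Total score = 47
Threshold = 14; verdict = identification

47


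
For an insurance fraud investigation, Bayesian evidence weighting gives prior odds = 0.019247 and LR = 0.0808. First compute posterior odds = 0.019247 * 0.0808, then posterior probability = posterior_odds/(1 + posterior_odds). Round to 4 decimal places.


Bayesian evidence evaluation:
Posterior odds = prior_odds * LR = 0.019247 * 0.0808 = 0.001555158
Posterior probability = posterior_odds / (1 + posterior_odds)
= 0.001555158 / (1 + 0.001555158)
= 0.001555158 / 1.001555158
= 0.0016

0.0016


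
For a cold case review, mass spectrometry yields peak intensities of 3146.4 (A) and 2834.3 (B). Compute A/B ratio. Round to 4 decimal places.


Spectral peak ratio:
Peak A = 3146.4 counts
Peak B = 2834.3 counts
Ratio = 3146.4 / 2834.3 = 1.1101

1.1101


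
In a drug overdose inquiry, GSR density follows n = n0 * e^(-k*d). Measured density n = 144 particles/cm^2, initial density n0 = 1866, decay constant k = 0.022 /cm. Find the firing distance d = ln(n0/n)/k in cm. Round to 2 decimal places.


GSR distance calculation:
n0/n = 1866 / 144 = 12.958333
ln(n0/n) = 2.561739
d = 2.561739 / 0.022 = 116.44 cm

116.44


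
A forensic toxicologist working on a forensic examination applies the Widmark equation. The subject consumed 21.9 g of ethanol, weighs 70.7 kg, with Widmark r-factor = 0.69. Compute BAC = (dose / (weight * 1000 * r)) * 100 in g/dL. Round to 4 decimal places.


Applying the Widmark formula:
BAC = (dose_g / (body_wt * 1000 * r)) * 100
Denominator = 70.7 * 1000 * 0.69 = 48783
BAC = (21.9 / 48783) * 100
BAC = 0.0449 g/dL

0.0449


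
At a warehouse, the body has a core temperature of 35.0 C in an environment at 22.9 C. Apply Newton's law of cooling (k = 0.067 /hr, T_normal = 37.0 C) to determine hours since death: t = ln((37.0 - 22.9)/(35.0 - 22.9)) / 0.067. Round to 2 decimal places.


Using Newton's law of cooling:
t = ln((T_normal - T_ambient) / (T_body - T_ambient)) / k
T_normal - T_ambient = 14.1
T_body - T_ambient = 12.1
Ratio = 1.165289
ln(ratio) = 0.152969
t = 0.152969 / 0.067 = 2.28 hours

2.28


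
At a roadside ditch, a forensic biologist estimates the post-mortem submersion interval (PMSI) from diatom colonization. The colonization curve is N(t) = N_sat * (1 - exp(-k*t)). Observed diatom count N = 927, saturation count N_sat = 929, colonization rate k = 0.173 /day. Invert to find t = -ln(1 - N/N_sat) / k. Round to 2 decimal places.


PMSI from diatom colonization curve:
N / N_sat = 927 / 929 = 0.997847
1 - N/N_sat = 0.002153
ln(1 - N/N_sat) = -6.140893
t = -ln(1 - N/N_sat) / k = -(-6.140893) / 0.173 = 35.50 days

35.50


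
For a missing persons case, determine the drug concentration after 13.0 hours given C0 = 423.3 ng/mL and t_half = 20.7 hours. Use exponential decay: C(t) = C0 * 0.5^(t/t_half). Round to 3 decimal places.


Drug concentration decay:
Number of half-lives = t / t_half = 13.0 / 20.7 = 0.628019
Decay factor = 0.5^0.628019 = 0.64706431
C(t) = 423.3 * 0.64706431 = 273.902 ng/mL

273.902


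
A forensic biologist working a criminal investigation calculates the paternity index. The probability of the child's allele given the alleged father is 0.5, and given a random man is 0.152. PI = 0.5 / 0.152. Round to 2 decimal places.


Paternity Index calculation:
PI = P(allele|father) / P(allele|random)
PI = 0.5 / 0.152
PI = 3.29

3.29


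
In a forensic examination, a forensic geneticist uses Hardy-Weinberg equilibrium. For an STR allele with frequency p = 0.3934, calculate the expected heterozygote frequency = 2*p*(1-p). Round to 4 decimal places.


Hardy-Weinberg heterozygote frequency:
q = 1 - p = 1 - 0.3934 = 0.6066
2pq = 2 * 0.3934 * 0.6066 = 0.4773

0.4773


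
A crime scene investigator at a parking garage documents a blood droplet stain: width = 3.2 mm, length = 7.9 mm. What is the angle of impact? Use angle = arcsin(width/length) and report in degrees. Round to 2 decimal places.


Blood spatter impact angle calculation:
width / length = 3.2 / 7.9 = 0.405063
angle = arcsin(0.405063)
angle = 23.90 degrees

23.90


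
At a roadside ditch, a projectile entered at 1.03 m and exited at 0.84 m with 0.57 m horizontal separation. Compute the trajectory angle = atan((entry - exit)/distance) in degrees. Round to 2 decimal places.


Bullet trajectory angle:
Height difference = 1.03 - 0.84 = 0.19 m
angle = atan(0.19 / 0.57)
angle = atan(0.333333)
angle = 18.43 degrees

18.43


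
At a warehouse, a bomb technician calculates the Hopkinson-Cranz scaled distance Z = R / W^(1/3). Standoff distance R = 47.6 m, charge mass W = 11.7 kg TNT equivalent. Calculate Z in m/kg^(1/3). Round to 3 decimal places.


Scaled distance calculation:
W^(1/3) = 11.7^(1/3) = 2.270189
Z = R / W^(1/3) = 47.6 / 2.270189
Z = 20.967 m/kg^(1/3)

20.967


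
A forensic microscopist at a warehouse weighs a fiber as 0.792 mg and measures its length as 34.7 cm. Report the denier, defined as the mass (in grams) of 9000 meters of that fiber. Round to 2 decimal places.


Denier calculation:
Mass in grams = 0.792 mg / 1000 = 0.000792 g
Length in meters = 34.7 cm / 100 = 0.347 m
Linear density = mass / length = 0.000792 / 0.347 = 0.00228242 g/m
Denier = (g/m) * 9000 = 0.00228242 * 9000 = 20.54

20.54


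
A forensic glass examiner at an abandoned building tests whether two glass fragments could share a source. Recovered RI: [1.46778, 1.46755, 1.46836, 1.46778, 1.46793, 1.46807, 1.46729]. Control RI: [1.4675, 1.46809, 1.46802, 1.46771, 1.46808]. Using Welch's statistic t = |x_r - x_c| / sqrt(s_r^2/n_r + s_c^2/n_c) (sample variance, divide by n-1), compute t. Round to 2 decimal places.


Welch's t-criterion for glass RI comparison:
Recovered mean = sum / n_r = 10.27476 / 7 = 1.4678229
Control mean = sum / n_c = 7.3394 / 5 = 1.46788
Recovered sample variance s_r^2 = 1.20524e-07
Control sample variance s_c^2 = 6.925e-08
Welch SE (unpooled) = sqrt(s_r^2/n_r + s_c^2/n_c) = sqrt(1.72177e-08 + 1.385e-08) = sqrt(3.10677e-08) = 0.00017626
|mean_r - mean_c| = 5.71429e-05
t = 5.71429e-05 / 0.00017626 = 0.32

0.32


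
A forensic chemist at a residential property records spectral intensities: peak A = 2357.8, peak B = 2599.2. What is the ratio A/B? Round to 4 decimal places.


Spectral peak ratio:
Peak A = 2357.8 counts
Peak B = 2599.2 counts
Ratio = 2357.8 / 2599.2 = 0.9071

0.9071


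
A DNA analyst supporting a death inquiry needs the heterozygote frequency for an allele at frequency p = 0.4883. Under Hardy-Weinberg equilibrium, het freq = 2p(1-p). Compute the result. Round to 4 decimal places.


Hardy-Weinberg heterozygote frequency:
q = 1 - p = 1 - 0.4883 = 0.5117
2pq = 2 * 0.4883 * 0.5117 = 0.4997

0.4997


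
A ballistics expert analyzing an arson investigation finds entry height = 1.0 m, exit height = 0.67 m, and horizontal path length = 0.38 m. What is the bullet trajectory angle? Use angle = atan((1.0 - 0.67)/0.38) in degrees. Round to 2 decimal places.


Bullet trajectory angle:
Height difference = 1.0 - 0.67 = 0.33 m
angle = atan(0.33 / 0.38)
angle = atan(0.868421)
angle = 40.97 degrees

40.97


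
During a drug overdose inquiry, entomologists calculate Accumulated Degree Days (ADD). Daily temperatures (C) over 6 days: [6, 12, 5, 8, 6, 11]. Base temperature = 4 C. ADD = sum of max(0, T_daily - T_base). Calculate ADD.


Computing ADD day by day:
Day 1: max(0, 6 - 4) = 2
Day 2: max(0, 12 - 4) = 8
Day 3: max(0, 5 - 4) = 1
Day 4: max(0, 8 - 4) = 4
Day 5: max(0, 6 - 4) = 2
Day 6: max(0, 11 - 4) = 7
Total ADD = 24

24


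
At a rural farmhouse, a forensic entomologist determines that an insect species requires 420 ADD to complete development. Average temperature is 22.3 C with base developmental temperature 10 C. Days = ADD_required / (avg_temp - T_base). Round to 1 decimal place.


Insect development time:
Effective temperature = avg_temp - T_base = 22.3 - 10 = 12.3 C
Days = ADD / effective_temp = 420 / 12.3 = 34.1 days

34.1


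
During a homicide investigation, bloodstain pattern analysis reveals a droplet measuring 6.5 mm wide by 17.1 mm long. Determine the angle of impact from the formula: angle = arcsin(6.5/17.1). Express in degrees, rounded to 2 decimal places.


Blood spatter impact angle calculation:
width / length = 6.5 / 17.1 = 0.380117
angle = arcsin(0.380117)
angle = 22.34 degrees

22.34


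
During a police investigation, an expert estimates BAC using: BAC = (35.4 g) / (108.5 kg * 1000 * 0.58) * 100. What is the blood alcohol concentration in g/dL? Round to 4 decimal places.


Applying the Widmark formula:
BAC = (dose_g / (body_wt * 1000 * r)) * 100
Denominator = 108.5 * 1000 * 0.58 = 62930
BAC = (35.4 / 62930) * 100
BAC = 0.0563 g/dL

0.0563


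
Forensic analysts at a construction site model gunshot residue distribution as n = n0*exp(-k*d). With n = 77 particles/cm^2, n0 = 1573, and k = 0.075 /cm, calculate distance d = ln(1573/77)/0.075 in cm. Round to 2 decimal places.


GSR distance calculation:
n0/n = 1573 / 77 = 20.428571
ln(n0/n) = 3.016934
d = 3.016934 / 0.075 = 40.23 cm

40.23


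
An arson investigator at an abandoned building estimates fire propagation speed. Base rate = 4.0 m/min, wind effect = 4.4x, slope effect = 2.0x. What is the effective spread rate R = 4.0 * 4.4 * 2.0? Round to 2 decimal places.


Fire spread rate calculation:
R = R0 * wind_factor * slope_factor
= 4.0 * 4.4 * 2.0
= 17.6 * 2.0
= 35.20 m/min

35.20


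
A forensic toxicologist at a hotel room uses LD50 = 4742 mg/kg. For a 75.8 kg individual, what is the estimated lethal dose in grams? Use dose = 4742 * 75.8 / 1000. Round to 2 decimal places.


Lethal dose calculation:
Lethal dose = LD50 * body_weight / 1000
= 4742 * 75.8 / 1000
= 359443.6 / 1000
= 359.44 g

359.44


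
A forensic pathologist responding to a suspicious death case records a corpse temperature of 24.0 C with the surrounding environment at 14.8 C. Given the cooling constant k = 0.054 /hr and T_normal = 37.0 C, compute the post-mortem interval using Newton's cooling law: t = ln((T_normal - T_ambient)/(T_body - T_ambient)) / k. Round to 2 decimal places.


Using Newton's law of cooling:
t = ln((T_normal - T_ambient) / (T_body - T_ambient)) / k
T_normal - T_ambient = 22.2
T_body - T_ambient = 9.2
Ratio = 2.413043
ln(ratio) = 0.880889
t = 0.880889 / 0.054 = 16.31 hours

16.31


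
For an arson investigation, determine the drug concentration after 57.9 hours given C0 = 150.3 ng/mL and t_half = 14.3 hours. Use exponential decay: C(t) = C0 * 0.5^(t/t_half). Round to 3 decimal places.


Drug concentration decay:
Number of half-lives = t / t_half = 57.9 / 14.3 = 4.048951
Decay factor = 0.5^4.048951 = 0.06041493
C(t) = 150.3 * 0.06041493 = 9.080 ng/mL

9.080


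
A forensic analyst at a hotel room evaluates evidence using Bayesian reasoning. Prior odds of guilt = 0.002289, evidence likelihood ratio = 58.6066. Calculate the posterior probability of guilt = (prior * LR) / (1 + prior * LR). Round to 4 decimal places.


Bayesian evidence evaluation:
Posterior odds = prior_odds * LR = 0.002289 * 58.6066 = 0.1341505
Posterior probability = posterior_odds / (1 + posterior_odds)
= 0.1341505 / (1 + 0.1341505)
= 0.1341505 / 1.1341505
= 0.1183

0.1183


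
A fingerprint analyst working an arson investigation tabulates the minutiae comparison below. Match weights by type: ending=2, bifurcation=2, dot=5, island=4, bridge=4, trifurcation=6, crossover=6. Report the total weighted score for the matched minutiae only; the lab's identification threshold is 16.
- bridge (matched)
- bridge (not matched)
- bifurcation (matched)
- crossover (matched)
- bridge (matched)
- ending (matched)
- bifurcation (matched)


Weighted minutiae match score:
  bridge: matched, +4 (running total 4)
  bridge: not matched, +0
  bifurcation: matched, +2 (running total 6)
  crossover: matched, +6 (running total 12)
  bridge: matched, +4 (running total 16)
  ending: matched, +2 (running total 18)
  bifurcation: matched, +2 (running total 20)
Total score = 20
Threshold = 16; verdict = identification

20


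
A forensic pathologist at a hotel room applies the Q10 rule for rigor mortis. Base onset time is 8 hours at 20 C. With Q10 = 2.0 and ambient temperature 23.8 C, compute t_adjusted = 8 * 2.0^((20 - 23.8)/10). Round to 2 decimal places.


Rigor mortis time adjustment:
Exponent = (T_ref - T_actual) / 10 = (20 - 23.8) / 10 = -0.38
Q10 factor = 2.0^-0.38 = 0.76844
t_adjusted = 8 * 0.76844 = 6.15 hours

6.15


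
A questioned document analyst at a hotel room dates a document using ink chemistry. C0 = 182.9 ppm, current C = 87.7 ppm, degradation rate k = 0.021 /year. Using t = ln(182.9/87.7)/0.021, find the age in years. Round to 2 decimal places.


Document age estimation:
C0/C = 182.9 / 87.7 = 2.085519
ln(C0/C) = 0.735018
t = 0.735018 / 0.021 = 35.00 years

35.00


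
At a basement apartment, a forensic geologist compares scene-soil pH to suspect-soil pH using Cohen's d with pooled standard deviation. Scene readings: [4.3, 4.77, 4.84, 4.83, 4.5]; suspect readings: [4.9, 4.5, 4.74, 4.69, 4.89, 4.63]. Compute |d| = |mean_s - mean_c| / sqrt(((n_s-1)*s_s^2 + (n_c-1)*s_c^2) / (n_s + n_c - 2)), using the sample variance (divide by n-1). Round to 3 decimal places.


Pooled-variance Cohen's d for soil pH comparison:
Scene mean = 23.24 / 5 = 4.648
Suspect mean = 28.35 / 6 = 4.725
Scene sample variance s_s^2 = 0.05697
Suspect sample variance s_c^2 = 0.02379
Pooled variance = ((n_s-1)*s_s^2 + (n_c-1)*s_c^2) / (n_s + n_c - 2) = 0.038537
Pooled SD = sqrt(0.038537) = 0.196308
Mean difference = -0.077
|d| = |-0.077| / 0.196308 = 0.392

0.392


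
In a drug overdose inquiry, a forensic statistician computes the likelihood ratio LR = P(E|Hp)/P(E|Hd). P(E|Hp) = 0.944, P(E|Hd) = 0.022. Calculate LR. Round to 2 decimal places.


Likelihood ratio calculation:
LR = P(E|Hp) / P(E|Hd)
LR = 0.944 / 0.022
LR = 42.91

42.91


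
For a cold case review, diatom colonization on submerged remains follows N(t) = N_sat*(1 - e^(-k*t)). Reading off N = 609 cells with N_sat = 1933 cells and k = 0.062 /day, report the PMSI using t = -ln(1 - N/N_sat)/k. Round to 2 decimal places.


PMSI from diatom colonization curve:
N / N_sat = 609 / 1933 = 0.315054
1 - N/N_sat = 0.684946
ln(1 - N/N_sat) = -0.378415
t = -ln(1 - N/N_sat) / k = -(-0.378415) / 0.062 = 6.10 days

6.10


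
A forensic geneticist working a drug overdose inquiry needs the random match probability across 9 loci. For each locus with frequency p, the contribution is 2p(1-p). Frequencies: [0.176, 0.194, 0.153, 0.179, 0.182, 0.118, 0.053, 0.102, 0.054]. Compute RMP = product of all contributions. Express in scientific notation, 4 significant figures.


Computing RMP for 9 loci:
Locus 1: 2 * 0.176 * 0.824 = 0.290048
Locus 2: 2 * 0.194 * 0.806 = 0.312728
Locus 3: 2 * 0.153 * 0.847 = 0.259182
Locus 4: 2 * 0.179 * 0.821 = 0.293918
Locus 5: 2 * 0.182 * 0.818 = 0.297752
Locus 6: 2 * 0.118 * 0.882 = 0.208152
Locus 7: 2 * 0.053 * 0.947 = 0.100382
Locus 8: 2 * 0.102 * 0.898 = 0.183192
Locus 9: 2 * 0.054 * 0.946 = 0.102168
RMP = 8.046e-07

8.046e-07


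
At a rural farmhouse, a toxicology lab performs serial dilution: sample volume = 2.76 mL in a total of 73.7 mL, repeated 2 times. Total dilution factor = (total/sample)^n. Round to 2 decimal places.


Dilution factor calculation:
Single dilution = V_total / V_sample = 73.7 / 2.76 ≈ 26.702899
Number of dilutions = 2
Total DF = (73.7 / 2.76)^2 (full precision, rounded at the end) = 713.04

713.04


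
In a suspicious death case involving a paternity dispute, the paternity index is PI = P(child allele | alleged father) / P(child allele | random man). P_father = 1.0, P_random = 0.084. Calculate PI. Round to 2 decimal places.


Paternity Index calculation:
PI = P(allele|father) / P(allele|random)
PI = 1.0 / 0.084
PI = 11.90

11.90


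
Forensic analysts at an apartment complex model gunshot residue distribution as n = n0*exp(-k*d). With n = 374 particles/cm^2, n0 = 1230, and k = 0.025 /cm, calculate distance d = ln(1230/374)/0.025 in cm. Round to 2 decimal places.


GSR distance calculation:
n0/n = 1230 / 374 = 3.28877
ln(n0/n) = 1.190514
d = 1.190514 / 0.025 = 47.62 cm

47.62


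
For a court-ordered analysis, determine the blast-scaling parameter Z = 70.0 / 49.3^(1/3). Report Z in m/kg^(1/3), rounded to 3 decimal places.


Scaled distance calculation:
W^(1/3) = 49.3^(1/3) = 3.666758
Z = R / W^(1/3) = 70.0 / 3.666758
Z = 19.090 m/kg^(1/3)

19.090


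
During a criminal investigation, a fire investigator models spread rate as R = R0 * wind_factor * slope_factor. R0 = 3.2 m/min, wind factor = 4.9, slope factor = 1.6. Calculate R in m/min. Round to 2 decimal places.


Fire spread rate calculation:
R = R0 * wind_factor * slope_factor
= 3.2 * 4.9 * 1.6
= 15.68 * 1.6
= 25.09 m/min

25.09


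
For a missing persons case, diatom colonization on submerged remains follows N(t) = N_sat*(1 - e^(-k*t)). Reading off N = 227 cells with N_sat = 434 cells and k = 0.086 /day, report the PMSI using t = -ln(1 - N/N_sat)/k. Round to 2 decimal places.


PMSI from diatom colonization curve:
N / N_sat = 227 / 434 = 0.523041
1 - N/N_sat = 0.476959
ln(1 - N/N_sat) = -0.740325
t = -ln(1 - N/N_sat) / k = -(-0.740325) / 0.086 = 8.61 days

8.61


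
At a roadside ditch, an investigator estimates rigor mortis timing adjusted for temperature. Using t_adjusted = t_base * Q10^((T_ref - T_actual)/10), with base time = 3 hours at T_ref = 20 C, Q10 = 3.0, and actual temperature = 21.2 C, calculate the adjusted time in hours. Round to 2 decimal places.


Rigor mortis time adjustment:
Exponent = (T_ref - T_actual) / 10 = (20 - 21.2) / 10 = -0.12
Q10 factor = 3.0^-0.12 = 0.87649
t_adjusted = 3 * 0.87649 = 2.63 hours

2.63


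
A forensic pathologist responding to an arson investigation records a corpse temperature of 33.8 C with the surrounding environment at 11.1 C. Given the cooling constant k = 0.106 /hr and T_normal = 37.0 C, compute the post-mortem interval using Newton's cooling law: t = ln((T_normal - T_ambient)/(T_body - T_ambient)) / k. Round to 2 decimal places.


Using Newton's law of cooling:
t = ln((T_normal - T_ambient) / (T_body - T_ambient)) / k
T_normal - T_ambient = 25.9
T_body - T_ambient = 22.7
Ratio = 1.140969
ln(ratio) = 0.131878
t = 0.131878 / 0.106 = 1.24 hours

1.24


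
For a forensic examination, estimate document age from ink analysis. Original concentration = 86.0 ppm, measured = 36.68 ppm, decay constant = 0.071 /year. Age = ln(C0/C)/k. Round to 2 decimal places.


Document age estimation:
C0/C = 86.0 / 36.68 = 2.344602
ln(C0/C) = 0.852116
t = 0.852116 / 0.071 = 12.00 years

12.00


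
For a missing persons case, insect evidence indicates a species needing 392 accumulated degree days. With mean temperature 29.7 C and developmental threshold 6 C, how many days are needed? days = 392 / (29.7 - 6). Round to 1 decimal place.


Insect development time:
Effective temperature = avg_temp - T_base = 29.7 - 6 = 23.7 C
Days = ADD / effective_temp = 392 / 23.7 = 16.5 days

16.5


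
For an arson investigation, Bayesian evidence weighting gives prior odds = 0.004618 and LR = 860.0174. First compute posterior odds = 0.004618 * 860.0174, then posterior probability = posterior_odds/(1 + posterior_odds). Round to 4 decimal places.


Bayesian evidence evaluation:
Posterior odds = prior_odds * LR = 0.004618 * 860.0174 = 3.97156
Posterior probability = posterior_odds / (1 + posterior_odds)
= 3.97156 / (1 + 3.97156)
= 3.97156 / 4.97156
= 0.7989

0.7989


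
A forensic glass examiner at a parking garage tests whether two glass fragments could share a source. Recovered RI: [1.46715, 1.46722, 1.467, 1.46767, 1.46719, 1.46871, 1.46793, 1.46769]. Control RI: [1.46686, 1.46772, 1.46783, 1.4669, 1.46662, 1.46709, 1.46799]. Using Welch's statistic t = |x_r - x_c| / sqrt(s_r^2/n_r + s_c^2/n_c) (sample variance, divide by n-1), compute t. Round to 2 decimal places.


Welch's t-criterion for glass RI comparison:
Recovered mean = sum / n_r = 11.74056 / 8 = 1.46757
Control mean = sum / n_c = 10.27101 / 7 = 1.4672871
Recovered sample variance s_r^2 = 3.174e-07
Control sample variance s_c^2 = 2.98724e-07
Welch SE (unpooled) = sqrt(s_r^2/n_r + s_c^2/n_c) = sqrt(3.9675e-08 + 4.26748e-08) = sqrt(8.23498e-08) = 0.000286967
|mean_r - mean_c| = 0.000282857
t = 0.000282857 / 0.000286967 = 0.99

0.99


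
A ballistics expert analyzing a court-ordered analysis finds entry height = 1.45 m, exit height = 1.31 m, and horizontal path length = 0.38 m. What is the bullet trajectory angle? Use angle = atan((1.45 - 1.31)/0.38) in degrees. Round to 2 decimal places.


Bullet trajectory angle:
Height difference = 1.45 - 1.31 = 0.14 m
angle = atan(0.14 / 0.38)
angle = atan(0.368421)
angle = 20.22 degrees

20.22


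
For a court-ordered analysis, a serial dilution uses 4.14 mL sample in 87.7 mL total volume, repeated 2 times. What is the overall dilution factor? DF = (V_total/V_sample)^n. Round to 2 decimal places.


Dilution factor calculation:
Single dilution = V_total / V_sample = 87.7 / 4.14 ≈ 21.183575
Number of dilutions = 2
Total DF = (87.7 / 4.14)^2 (full precision, rounded at the end) = 448.74

448.74


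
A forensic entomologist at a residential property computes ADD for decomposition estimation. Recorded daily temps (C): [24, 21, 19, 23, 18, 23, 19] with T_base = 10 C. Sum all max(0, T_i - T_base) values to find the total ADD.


Computing ADD day by day:
Day 1: max(0, 24 - 10) = 14
Day 2: max(0, 21 - 10) = 11
Day 3: max(0, 19 - 10) = 9
Day 4: max(0, 23 - 10) = 13
Day 5: max(0, 18 - 10) = 8
Day 6: max(0, 23 - 10) = 13
Day 7: max(0, 19 - 10) = 9
Total ADD = 77

77


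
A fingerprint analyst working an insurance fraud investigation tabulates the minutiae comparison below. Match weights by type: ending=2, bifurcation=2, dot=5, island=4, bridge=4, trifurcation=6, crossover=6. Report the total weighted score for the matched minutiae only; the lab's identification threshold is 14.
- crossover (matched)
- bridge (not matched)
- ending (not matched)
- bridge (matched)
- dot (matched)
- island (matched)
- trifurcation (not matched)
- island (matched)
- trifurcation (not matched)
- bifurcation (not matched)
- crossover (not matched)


Weighted minutiae match score:
  crossover: matched, +6 (running total 6)
  bridge: not matched, +0
  ending: not matched, +0
  bridge: matched, +4 (running total 10)
  dot: matched, +5 (running total 15)
  island: matched, +4 (running total 19)
  trifurcation: not matched, +0
  island: matched, +4 (running total 23)
  trifurcation: not matched, +0
  bifurcation: not matched, +0
  crossover: not matched, +0
Total score = 23
Threshold = 14; verdict = identification

23


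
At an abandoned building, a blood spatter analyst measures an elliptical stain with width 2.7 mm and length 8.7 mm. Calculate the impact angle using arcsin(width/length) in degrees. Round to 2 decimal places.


Blood spatter impact angle calculation:
width / length = 2.7 / 8.7 = 0.310345
angle = arcsin(0.310345)
angle = 18.08 degrees

18.08


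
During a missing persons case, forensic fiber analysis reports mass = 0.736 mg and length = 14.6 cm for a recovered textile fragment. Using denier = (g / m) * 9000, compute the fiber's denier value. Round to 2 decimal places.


Denier calculation:
Mass in grams = 0.736 mg / 1000 = 0.000736 g
Length in meters = 14.6 cm / 100 = 0.146 m
Linear density = mass / length = 0.000736 / 0.146 = 0.0050411 g/m
Denier = (g/m) * 9000 = 0.0050411 * 9000 = 45.37

45.37


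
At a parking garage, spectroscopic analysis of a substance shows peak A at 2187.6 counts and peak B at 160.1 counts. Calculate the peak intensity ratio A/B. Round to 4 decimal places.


Spectral peak ratio:
Peak A = 2187.6 counts
Peak B = 160.1 counts
Ratio = 2187.6 / 160.1 = 13.6640

13.6640


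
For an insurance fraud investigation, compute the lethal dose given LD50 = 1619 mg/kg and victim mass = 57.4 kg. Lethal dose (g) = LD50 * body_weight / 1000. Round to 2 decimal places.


Lethal dose calculation:
Lethal dose = LD50 * body_weight / 1000
= 1619 * 57.4 / 1000
= 92930.6 / 1000
= 92.93 g

92.93


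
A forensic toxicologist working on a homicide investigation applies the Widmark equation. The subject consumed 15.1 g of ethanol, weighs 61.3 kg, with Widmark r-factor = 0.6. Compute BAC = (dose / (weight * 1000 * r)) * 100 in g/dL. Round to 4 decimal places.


Applying the Widmark formula:
BAC = (dose_g / (body_wt * 1000 * r)) * 100
Denominator = 61.3 * 1000 * 0.6 = 36780
BAC = (15.1 / 36780) * 100
BAC = 0.0411 g/dL

0.0411


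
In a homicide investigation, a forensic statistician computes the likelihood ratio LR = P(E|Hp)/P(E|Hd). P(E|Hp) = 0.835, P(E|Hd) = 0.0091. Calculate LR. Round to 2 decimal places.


Likelihood ratio calculation:
LR = P(E|Hp) / P(E|Hd)
LR = 0.835 / 0.0091
LR = 91.76

91.76


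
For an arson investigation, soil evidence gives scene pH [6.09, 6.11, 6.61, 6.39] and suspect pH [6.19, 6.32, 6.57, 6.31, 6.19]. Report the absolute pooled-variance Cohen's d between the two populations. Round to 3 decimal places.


Pooled-variance Cohen's d for soil pH comparison:
Scene mean = 25.2 / 4 = 6.3
Suspect mean = 31.58 / 5 = 6.316
Scene sample variance s_s^2 = 0.061467
Suspect sample variance s_c^2 = 0.02408
Pooled variance = ((n_s-1)*s_s^2 + (n_c-1)*s_c^2) / (n_s + n_c - 2) = 0.040103
Pooled SD = sqrt(0.040103) = 0.200257
Mean difference = -0.016
|d| = |-0.016| / 0.200257 = 0.080

0.080


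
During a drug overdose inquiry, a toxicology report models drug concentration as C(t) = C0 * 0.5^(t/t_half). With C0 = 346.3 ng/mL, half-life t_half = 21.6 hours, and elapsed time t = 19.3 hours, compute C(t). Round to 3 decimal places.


Drug concentration decay:
Number of half-lives = t / t_half = 19.3 / 21.6 = 0.893519
Decay factor = 0.5^0.893519 = 0.5382995
C(t) = 346.3 * 0.5382995 = 186.413 ng/mL

186.413


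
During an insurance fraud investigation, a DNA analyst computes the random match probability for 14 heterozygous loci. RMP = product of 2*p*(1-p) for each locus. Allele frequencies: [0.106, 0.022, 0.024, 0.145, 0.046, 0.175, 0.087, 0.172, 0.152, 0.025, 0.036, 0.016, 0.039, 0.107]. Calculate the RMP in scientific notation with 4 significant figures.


Computing RMP for 14 loci:
Locus 1: 2 * 0.106 * 0.894 = 0.189528
Locus 2: 2 * 0.022 * 0.978 = 0.043032
Locus 3: 2 * 0.024 * 0.976 = 0.046848
Locus 4: 2 * 0.145 * 0.855 = 0.24795
Locus 5: 2 * 0.046 * 0.954 = 0.087768
Locus 6: 2 * 0.175 * 0.825 = 0.28875
Locus 7: 2 * 0.087 * 0.913 = 0.158862
Locus 8: 2 * 0.172 * 0.828 = 0.284832
Locus 9: 2 * 0.152 * 0.848 = 0.257792
Locus 10: 2 * 0.025 * 0.975 = 0.04875
Locus 11: 2 * 0.036 * 0.964 = 0.069408
Locus 12: 2 * 0.016 * 0.984 = 0.031488
Locus 13: 2 * 0.039 * 0.961 = 0.074958
Locus 14: 2 * 0.107 * 0.893 = 0.191102
RMP = 4.274e-14

4.274e-14


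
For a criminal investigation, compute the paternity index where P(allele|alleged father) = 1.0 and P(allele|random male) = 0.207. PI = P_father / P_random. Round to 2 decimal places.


Paternity Index calculation:
PI = P(allele|father) / P(allele|random)
PI = 1.0 / 0.207
PI = 4.83

4.83


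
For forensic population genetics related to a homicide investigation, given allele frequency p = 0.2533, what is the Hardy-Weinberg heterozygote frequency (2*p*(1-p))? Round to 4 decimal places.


Hardy-Weinberg heterozygote frequency:
q = 1 - p = 1 - 0.2533 = 0.7467
2pq = 2 * 0.2533 * 0.7467 = 0.3783

0.3783


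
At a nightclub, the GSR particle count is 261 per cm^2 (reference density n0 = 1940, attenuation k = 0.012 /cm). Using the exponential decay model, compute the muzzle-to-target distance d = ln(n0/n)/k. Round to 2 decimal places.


GSR distance calculation:
n0/n = 1940 / 261 = 7.43295
ln(n0/n) = 2.005923
d = 2.005923 / 0.012 = 167.16 cm

167.16


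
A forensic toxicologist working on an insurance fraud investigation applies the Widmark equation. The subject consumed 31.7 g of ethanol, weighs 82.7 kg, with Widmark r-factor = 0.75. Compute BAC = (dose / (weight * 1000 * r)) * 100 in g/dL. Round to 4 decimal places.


Applying the Widmark formula:
BAC = (dose_g / (body_wt * 1000 * r)) * 100
Denominator = 82.7 * 1000 * 0.75 = 62025
BAC = (31.7 / 62025) * 100
BAC = 0.0511 g/dL

0.0511


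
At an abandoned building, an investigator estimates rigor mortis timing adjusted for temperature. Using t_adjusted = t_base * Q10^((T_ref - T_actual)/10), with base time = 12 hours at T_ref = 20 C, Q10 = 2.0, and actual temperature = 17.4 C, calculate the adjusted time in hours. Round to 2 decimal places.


Rigor mortis time adjustment:
Exponent = (T_ref - T_actual) / 10 = (20 - 17.4) / 10 = 0.26
Q10 factor = 2.0^0.26 = 1.19748
t_adjusted = 12 * 1.19748 = 14.37 hours

14.37


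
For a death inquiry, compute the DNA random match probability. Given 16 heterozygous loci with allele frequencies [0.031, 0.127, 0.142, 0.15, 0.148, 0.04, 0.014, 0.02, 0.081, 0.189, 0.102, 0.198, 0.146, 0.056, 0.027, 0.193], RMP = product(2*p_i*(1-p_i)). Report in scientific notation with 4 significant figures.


Computing RMP for 16 loci:
Locus 1: 2 * 0.031 * 0.969 = 0.060078
Locus 2: 2 * 0.127 * 0.873 = 0.221742
Locus 3: 2 * 0.142 * 0.858 = 0.243672
Locus 4: 2 * 0.15 * 0.85 = 0.255
Locus 5: 2 * 0.148 * 0.852 = 0.252192
Locus 6: 2 * 0.04 * 0.96 = 0.0768
Locus 7: 2 * 0.014 * 0.986 = 0.027608
Locus 8: 2 * 0.02 * 0.98 = 0.0392
Locus 9: 2 * 0.081 * 0.919 = 0.148878
Locus 10: 2 * 0.189 * 0.811 = 0.306558
Locus 11: 2 * 0.102 * 0.898 = 0.183192
Locus 12: 2 * 0.198 * 0.802 = 0.317592
Locus 13: 2 * 0.146 * 0.854 = 0.249368
Locus 14: 2 * 0.056 * 0.944 = 0.105728
Locus 15: 2 * 0.027 * 0.973 = 0.052542
Locus 16: 2 * 0.193 * 0.807 = 0.311502
RMP = 1.988e-14

1.988e-14


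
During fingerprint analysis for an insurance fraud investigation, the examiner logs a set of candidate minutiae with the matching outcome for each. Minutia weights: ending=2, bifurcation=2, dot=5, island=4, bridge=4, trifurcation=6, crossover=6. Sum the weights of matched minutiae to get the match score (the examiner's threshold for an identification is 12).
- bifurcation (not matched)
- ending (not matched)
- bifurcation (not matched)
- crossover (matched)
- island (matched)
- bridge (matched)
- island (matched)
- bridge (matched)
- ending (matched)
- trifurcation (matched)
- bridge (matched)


Weighted minutiae match score:
  bifurcation: not matched, +0
  ending: not matched, +0
  bifurcation: not matched, +0
  crossover: matched, +6 (running total 6)
  island: matched, +4 (running total 10)
  bridge: matched, +4 (running total 14)
  island: matched, +4 (running total 18)
  bridge: matched, +4 (running total 22)
  ending: matched, +2 (running total 24)
  trifurcation: matched, +6 (running total 30)
  bridge: matched, +4 (running total 34)
Total score = 34
Threshold = 12; verdict = identification

34


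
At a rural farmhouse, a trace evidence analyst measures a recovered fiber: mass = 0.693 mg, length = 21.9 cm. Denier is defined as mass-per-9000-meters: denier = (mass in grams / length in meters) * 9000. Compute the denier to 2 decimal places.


Denier calculation:
Mass in grams = 0.693 mg / 1000 = 0.000693 g
Length in meters = 21.9 cm / 100 = 0.219 m
Linear density = mass / length = 0.000693 / 0.219 = 0.00316438 g/m
Denier = (g/m) * 9000 = 0.00316438 * 9000 = 28.48

28.48


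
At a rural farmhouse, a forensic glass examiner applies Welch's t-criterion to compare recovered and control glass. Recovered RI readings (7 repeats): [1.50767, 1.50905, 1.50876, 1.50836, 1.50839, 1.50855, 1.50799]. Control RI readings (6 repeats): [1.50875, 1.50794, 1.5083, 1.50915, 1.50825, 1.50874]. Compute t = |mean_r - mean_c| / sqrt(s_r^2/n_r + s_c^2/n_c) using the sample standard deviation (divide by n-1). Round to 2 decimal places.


Welch's t-criterion for glass RI comparison:
Recovered mean = sum / n_r = 10.55877 / 7 = 1.5083957
Control mean = sum / n_c = 9.05113 / 6 = 1.5085217
Recovered sample variance s_r^2 = 2.12862e-07
Control sample variance s_c^2 = 1.91177e-07
Welch SE (unpooled) = sqrt(s_r^2/n_r + s_c^2/n_c) = sqrt(3.04088e-08 + 3.18628e-08) = sqrt(6.22716e-08) = 0.000249543
|mean_r - mean_c| = 0.000125952
t = 0.000125952 / 0.000249543 = 0.50

0.50


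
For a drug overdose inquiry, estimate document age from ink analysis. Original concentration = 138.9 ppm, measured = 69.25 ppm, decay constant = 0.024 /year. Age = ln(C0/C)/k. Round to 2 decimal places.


Document age estimation:
C0/C = 138.9 / 69.25 = 2.005776
ln(C0/C) = 0.696031
t = 0.696031 / 0.024 = 29.00 years

29.00


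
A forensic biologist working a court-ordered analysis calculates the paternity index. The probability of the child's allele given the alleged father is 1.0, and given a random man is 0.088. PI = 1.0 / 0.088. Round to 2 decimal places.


Paternity Index calculation:
PI = P(allele|father) / P(allele|random)
PI = 1.0 / 0.088
PI = 11.36

11.36


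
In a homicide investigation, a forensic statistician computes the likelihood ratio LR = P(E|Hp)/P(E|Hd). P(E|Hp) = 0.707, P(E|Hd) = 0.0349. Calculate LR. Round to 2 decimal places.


Likelihood ratio calculation:
LR = P(E|Hp) / P(E|Hd)
LR = 0.707 / 0.0349
LR = 20.26

20.26


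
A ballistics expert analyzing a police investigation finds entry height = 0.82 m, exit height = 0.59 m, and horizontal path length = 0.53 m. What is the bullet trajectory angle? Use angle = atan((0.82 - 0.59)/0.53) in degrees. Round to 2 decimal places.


Bullet trajectory angle:
Height difference = 0.82 - 0.59 = 0.23 m
angle = atan(0.23 / 0.53)
angle = atan(0.433962)
angle = 23.46 degrees

23.46


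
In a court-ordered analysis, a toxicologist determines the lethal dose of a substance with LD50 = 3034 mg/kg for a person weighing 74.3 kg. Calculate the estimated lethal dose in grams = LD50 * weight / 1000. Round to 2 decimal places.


Lethal dose calculation:
Lethal dose = LD50 * body_weight / 1000
= 3034 * 74.3 / 1000
= 225426.2 / 1000
= 225.43 g

225.43


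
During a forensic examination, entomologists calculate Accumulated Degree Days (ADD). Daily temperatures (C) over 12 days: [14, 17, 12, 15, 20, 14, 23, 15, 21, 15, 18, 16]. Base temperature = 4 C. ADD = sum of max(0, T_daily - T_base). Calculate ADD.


Computing ADD day by day:
Day 1: max(0, 14 - 4) = 10
Day 2: max(0, 17 - 4) = 13
Day 3: max(0, 12 - 4) = 8
Day 4: max(0, 15 - 4) = 11
Day 5: max(0, 20 - 4) = 16
Day 6: max(0, 14 - 4) = 10
Day 7: max(0, 23 - 4) = 19
Day 8: max(0, 15 - 4) = 11
Day 9: max(0, 21 - 4) = 17
Day 10: max(0, 15 - 4) = 11
Day 11: max(0, 18 - 4) = 14
Day 12: max(0, 16 - 4) = 12
Total ADD = 152

152


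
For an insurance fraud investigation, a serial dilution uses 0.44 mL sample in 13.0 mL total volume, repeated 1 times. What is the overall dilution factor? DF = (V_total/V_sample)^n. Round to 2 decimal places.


Dilution factor calculation:
Single dilution = V_total / V_sample = 13.0 / 0.44 ≈ 29.545455
Number of dilutions = 1
Total DF = (13.0 / 0.44)^1 (full precision, rounded at the end) = 29.55

29.55


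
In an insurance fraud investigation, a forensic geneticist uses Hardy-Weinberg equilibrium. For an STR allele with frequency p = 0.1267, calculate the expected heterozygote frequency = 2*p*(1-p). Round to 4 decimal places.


Hardy-Weinberg heterozygote frequency:
q = 1 - p = 1 - 0.1267 = 0.8733
2pq = 2 * 0.1267 * 0.8733 = 0.2213

0.2213


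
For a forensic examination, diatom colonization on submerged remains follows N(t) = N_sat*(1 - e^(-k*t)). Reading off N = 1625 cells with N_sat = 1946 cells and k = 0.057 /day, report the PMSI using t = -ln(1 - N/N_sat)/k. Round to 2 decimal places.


PMSI from diatom colonization curve:
N / N_sat = 1625 / 1946 = 0.835046
1 - N/N_sat = 0.164954
ln(1 - N/N_sat) = -1.802089
t = -ln(1 - N/N_sat) / k = -(-1.802089) / 0.057 = 31.62 days

31.62


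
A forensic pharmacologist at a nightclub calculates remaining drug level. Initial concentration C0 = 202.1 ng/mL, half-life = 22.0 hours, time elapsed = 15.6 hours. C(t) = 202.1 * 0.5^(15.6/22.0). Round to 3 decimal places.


Drug concentration decay:
Number of half-lives = t / t_half = 15.6 / 22.0 = 0.709091
Decay factor = 0.5^0.709091 = 0.61170544
C(t) = 202.1 * 0.61170544 = 123.626 ng/mL

123.626


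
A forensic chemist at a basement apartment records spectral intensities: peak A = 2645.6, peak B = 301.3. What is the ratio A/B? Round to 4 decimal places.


Spectral peak ratio:
Peak A = 2645.6 counts
Peak B = 301.3 counts
Ratio = 2645.6 / 301.3 = 8.7806

8.7806


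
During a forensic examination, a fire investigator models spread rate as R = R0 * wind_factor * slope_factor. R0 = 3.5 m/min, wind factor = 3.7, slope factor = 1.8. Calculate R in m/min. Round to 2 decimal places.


Fire spread rate calculation:
R = R0 * wind_factor * slope_factor
= 3.5 * 3.7 * 1.8
= 12.95 * 1.8
= 23.31 m/min

23.31


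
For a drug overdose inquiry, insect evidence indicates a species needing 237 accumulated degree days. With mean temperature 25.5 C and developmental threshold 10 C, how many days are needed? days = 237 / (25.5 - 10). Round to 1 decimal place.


Insect development time:
Effective temperature = avg_temp - T_base = 25.5 - 10 = 15.5 C
Days = ADD / effective_temp = 237 / 15.5 = 15.3 days

15.3


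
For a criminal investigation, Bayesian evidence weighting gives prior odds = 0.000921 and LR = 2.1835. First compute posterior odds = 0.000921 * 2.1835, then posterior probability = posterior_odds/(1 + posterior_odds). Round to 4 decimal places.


Bayesian evidence evaluation:
Posterior odds = prior_odds * LR = 0.000921 * 2.1835 = 0.002011004
Posterior probability = posterior_odds / (1 + posterior_odds)
= 0.002011004 / (1 + 0.002011004)
= 0.002011004 / 1.002011004
= 0.0020

0.0020


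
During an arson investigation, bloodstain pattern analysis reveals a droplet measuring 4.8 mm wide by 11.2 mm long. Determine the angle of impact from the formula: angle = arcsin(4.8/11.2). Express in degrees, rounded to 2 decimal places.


Blood spatter impact angle calculation:
width / length = 4.8 / 11.2 = 0.428571
angle = arcsin(0.428571)
angle = 25.38 degrees

25.38


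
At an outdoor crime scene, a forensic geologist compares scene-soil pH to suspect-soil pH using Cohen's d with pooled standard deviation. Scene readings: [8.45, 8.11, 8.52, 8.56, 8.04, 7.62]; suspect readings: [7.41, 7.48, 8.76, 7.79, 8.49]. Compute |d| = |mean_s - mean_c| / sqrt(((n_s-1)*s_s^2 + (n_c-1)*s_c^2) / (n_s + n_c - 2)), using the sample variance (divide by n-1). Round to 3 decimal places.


Pooled-variance Cohen's d for soil pH comparison:
Scene mean = 49.3 / 6 = 8.216667
Suspect mean = 39.93 / 5 = 7.986
Scene sample variance s_s^2 = 0.132587
Suspect sample variance s_c^2 = 0.36983
Pooled variance = ((n_s-1)*s_s^2 + (n_c-1)*s_c^2) / (n_s + n_c - 2) = 0.238028
Pooled SD = sqrt(0.238028) = 0.487881
Mean difference = 0.230667
|d| = |0.230667| / 0.487881 = 0.473

0.473
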